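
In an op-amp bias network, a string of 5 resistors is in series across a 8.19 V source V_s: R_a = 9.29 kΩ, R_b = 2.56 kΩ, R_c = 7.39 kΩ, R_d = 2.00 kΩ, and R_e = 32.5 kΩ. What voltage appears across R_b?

V ≈ 0.390 V

Series total: ΣR = 9.29 + 2.56 + 7.39 + 2.00 + 32.5 = 53.74 kΩ.
V = V_s · R/ΣR = 8.19 × 0.04764 = 0.3901 V.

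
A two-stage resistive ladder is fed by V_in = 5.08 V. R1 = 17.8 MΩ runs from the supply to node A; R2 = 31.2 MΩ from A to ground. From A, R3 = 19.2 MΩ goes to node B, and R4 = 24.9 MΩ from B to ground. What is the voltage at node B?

The second stage (R3 + R4 = 44.10 MΩ) loads node A in parallel with R2.
R2 ‖ (R3+R4) = 18.27 MΩ.
So V_A = 5.08 × 0.5065 = 2.573 V.
Stage 2 is unloaded, so V_B = V_A · R4/(R3+R4) = 2.573 × 24.9/44.10 = 1.453 V.

V_B ≈ 1.45 V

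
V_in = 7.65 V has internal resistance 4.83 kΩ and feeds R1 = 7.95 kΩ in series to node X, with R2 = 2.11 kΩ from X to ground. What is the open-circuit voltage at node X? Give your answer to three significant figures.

R1' = 4.83 + 7.95 = 12.78 kΩ (source resistance + R1).
Open-circuit (no load on X): V_th = V_in · R2/(R1' + R2) = 7.65 × 2.11/(12.78 + 2.11) = 1.084 V.

V_th ≈ 1.08 V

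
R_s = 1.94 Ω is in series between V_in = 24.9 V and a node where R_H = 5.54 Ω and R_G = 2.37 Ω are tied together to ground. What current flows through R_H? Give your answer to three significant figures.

Equivalent of the parallel group: R_p = 1.660 Ω.
Node voltage V_A = V_in · R_p/(R_s + R_p) = 24.9 × 0.4611 = 11.48 V.
I(R_H) = V_A / R_H = 11.48/5.54 = 2.072 A.
(Equivalently: I_total = 6.917 A, then current-divider fraction G_k/ΣG = 0.2996.)

I ≈ 2.07 A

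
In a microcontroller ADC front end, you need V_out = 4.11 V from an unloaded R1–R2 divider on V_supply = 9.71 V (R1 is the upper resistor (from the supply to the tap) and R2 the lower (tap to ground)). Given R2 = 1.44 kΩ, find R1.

The divider ratio is R2/(R1+R2) = 4.11/9.71 = 0.4233.
Rearranging, R1 = R2·(1−k)/k = 1.44 × 1.363 = 1.962 kΩ.

R1 ≈ 1.96 kΩ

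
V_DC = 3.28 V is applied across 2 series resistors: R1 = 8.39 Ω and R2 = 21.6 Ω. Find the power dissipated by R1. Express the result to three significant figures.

P ≈ 0.100 W

The common current is I = 3.28/29.99 = 0.1094 A.
P(R1) = I²·R1 = (0.1094)² × 8.39 = 0.1004 W.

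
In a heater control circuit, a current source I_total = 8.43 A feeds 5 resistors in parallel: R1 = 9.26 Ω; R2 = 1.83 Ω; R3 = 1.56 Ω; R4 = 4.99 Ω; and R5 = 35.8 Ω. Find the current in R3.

I ≈ 3.55 A

ΣG = 1/9.26 + 1/1.83 + 1/1.56 + 1/4.99 + 1/35.8 = 1.524.
Current divider: I(R3) = I_total · G_k/ΣG = 8.43 × (0.6410/1.524) = 8.43 × 0.4207 = 3.546 A.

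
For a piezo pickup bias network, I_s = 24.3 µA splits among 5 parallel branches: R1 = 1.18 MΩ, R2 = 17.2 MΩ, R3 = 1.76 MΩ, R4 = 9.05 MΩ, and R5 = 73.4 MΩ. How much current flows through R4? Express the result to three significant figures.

I ≈ 1.68 µA

ΣG = 1/1.18 + 1/17.2 + 1/1.76 + 1/9.05 + 1/73.4 = 1.598.
R4 takes the fraction G_k/ΣG = 0.1105/1.598 = 0.06915, so I = 24.3 × 0.06915 = 1.680 µA.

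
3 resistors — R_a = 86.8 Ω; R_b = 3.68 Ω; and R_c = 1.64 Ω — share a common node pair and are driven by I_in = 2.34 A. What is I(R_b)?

I ≈ 0.712 A

Total conductance ΣG = 1/86.8 + 1/3.68 + 1/1.64 = 0.8930 (units of 1/Ω).
By the current-divider rule, I = I_in · G_k/ΣG = 2.34 × 0.3043 = 0.7120 A.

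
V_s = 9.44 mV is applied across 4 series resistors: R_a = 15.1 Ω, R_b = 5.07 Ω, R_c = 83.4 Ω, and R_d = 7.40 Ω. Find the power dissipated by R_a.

ΣR = 111.0 Ω → I = 9.44/111.0 = 0.08507 mA.
P(R_a) = I²·R_a = (0.08507)² × 15.1 = 0.1093 µW.

P ≈ 0.109 µW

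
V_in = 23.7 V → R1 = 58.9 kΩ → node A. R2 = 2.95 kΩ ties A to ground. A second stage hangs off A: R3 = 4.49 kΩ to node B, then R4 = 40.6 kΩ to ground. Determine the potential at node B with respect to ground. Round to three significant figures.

V_B ≈ 0.958 V

Node A sees R2 in parallel with the series input of stage 2, R3 + R4 = 45.09 kΩ.
R2 ‖ (R3+R4) = 2.769 kΩ.
First divider: V_A = V_in · 2.769/(58.9 + 2.769) = 1.064 V.
V_B = V_A × 0.9004 = 0.9581 V.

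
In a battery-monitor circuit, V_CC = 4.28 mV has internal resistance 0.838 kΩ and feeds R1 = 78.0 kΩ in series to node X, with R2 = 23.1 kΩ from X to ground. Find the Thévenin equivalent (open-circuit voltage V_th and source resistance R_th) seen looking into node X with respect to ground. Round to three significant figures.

R1' = 0.838 + 78.0 = 78.84 kΩ (source resistance + R1).
Open-circuit (no load on X): V_th = V_CC · R2/(R1' + R2) = 4.28 × 23.1/(78.84 + 23.1) = 0.9699 mV.
With V_CC suppressed (replaced by a short), R_th = R1' ‖ R2 = (78.84 × 23.1)/(78.84 + 23.1) = 17.87 kΩ.

V_th ≈ 0.970 mV, R_th ≈ 17.9 kΩ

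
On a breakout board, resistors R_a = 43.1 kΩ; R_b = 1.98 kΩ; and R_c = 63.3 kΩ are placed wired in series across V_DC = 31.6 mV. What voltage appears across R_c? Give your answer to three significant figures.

V ≈ 18.5 mV

ΣR = 43.1 + 1.98 + 63.3 = 108.4 kΩ.
V = V_DC · R/ΣR = 31.6 × 0.5841 = 18.46 mV.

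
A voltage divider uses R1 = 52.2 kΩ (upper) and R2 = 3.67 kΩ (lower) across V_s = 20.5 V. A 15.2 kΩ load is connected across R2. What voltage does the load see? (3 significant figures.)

V_out ≈ 1.10 V

R2 ‖ R_L = (3.67 × 15.2)/(3.67 + 15.2) = 2.956 kΩ.
Voltage divider with the loaded lower leg: V_out = 20.5 × 2.956/(52.2 + 2.956) = 20.5 × 0.05360 = 1.099 V.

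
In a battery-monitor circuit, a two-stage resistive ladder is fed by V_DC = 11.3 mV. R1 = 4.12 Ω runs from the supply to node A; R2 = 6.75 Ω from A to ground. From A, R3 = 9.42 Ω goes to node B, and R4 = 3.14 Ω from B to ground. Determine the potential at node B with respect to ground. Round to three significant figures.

Node A sees R2 in parallel with the series input of stage 2, R3 + R4 = 12.56 Ω.
R2 ‖ (R3+R4) = 4.390 Ω.
V_A = 11.3 × 4.390/(4.12 + 4.390) = 5.830 mV.
V_B = V_A × 0.2500 = 1.457 mV.

V_B ≈ 1.46 mV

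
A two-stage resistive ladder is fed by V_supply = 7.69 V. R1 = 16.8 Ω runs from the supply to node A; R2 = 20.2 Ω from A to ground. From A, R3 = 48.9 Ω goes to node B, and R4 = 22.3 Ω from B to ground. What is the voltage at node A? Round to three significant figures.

The second stage (R3 + R4 = 71.20 Ω) loads node A in parallel with R2.
R2 ‖ (R3+R4) = 15.74 Ω.
V_A = 7.69 × 15.74/(16.8 + 15.74) = 3.719 V.

V_A ≈ 3.72 V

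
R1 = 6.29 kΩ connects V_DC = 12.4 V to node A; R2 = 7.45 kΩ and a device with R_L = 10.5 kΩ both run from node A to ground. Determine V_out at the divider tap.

V_out ≈ 5.08 V

First combine the lower leg with the load: R2 ‖ R_L = 4.358 kΩ.
Now apply the divider: V_out = 12.4 × 0.4093 = 5.075 V.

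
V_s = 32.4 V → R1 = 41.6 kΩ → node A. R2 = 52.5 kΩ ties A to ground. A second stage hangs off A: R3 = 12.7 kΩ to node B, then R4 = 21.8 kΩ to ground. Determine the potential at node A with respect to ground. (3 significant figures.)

V_A ≈ 10.8 V

Looking into the second stage from A: R3 + R4 = 34.50 kΩ appears in parallel with R2.
R2 ‖ (R3+R4) = 20.82 kΩ.
V_A = 32.4 × 20.82/(41.6 + 20.82) = 10.81 V.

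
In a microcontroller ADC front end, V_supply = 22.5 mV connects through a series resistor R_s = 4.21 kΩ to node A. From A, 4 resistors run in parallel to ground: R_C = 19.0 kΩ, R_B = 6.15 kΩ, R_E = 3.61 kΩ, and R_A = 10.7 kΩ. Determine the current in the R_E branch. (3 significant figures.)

Equivalent of the parallel group: R_p = 1.707 kΩ.
V_A = 22.5 × 1.707/5.917 = 6.492 mV.
I(R_E) = V_A / R_E = 6.492/3.61 = 1.798 µA.
(Check via current divider: I_total = 3.802 µA; share G_k/ΣG = 0.4730 → same result.)

I ≈ 1.80 µA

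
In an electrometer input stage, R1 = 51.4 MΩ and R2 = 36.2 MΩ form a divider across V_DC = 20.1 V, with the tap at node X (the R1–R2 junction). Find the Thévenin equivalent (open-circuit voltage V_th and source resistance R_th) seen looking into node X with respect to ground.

Open-circuit (no load on X): V_th = V_DC · R2/(R1 + R2) = 20.1 × 36.2/(51.40 + 36.2) = 8.306 V.
With V_DC suppressed (replaced by a short), R_th = R1 ‖ R2 = (51.40 × 36.2)/(51.40 + 36.2) = 21.24 MΩ.

V_th ≈ 8.31 V, R_th ≈ 21.2 MΩ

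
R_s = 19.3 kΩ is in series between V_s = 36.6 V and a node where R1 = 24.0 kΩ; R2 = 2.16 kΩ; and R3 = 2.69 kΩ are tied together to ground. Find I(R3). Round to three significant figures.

I ≈ 0.760 mA

Combine the parallel branches: R_p = (1/24.0 + 1/2.16 + 1/2.69)⁻¹ = 1.141 kΩ.
V_A = 36.6 × 1.141/20.44 = 2.043 V.
I(R3) = V_A / R3 = 2.043/2.69 = 0.7595 mA.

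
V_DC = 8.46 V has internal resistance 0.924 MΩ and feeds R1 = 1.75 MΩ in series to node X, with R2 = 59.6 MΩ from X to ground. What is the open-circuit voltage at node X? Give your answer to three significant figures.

V_th ≈ 8.10 V

R1' = 0.924 + 1.75 = 2.674 MΩ (source resistance + R1).
V_th is the unloaded tap voltage: V_DC · R2/(R1'+R2) = 8.46 × 0.9571 = 8.097 V.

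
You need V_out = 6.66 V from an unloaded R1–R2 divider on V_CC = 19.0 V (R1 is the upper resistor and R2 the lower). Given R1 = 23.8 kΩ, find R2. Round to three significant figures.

R2 ≈ 12.8 kΩ

Required fraction k = V_out/V_CC = 0.3505.
Rearranging, R2 = R1·k/(1−k) = 23.8 × 0.5397 = 12.85 kΩ.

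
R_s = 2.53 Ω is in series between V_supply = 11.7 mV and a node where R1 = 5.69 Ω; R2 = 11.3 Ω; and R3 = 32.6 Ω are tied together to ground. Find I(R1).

I ≈ 1.18 mA

Combine the parallel branches: R_p = (1/5.69 + 1/11.3 + 1/32.6)⁻¹ = 3.391 Ω.
Node voltage V_A = V_supply · R_p/(R_s + R_p) = 11.7 × 0.5727 = 6.700 mV.
Branch current I = V_A/R1 = 6.700/5.69 = 1.178 mA.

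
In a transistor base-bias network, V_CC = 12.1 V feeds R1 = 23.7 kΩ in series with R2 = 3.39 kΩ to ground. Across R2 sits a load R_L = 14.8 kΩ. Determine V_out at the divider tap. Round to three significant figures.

V_out ≈ 1.26 V

The load sits in parallel with R2, giving an effective lower resistance R2' = R2·R_L/(R2+R_L) = 2.758 kΩ.
Now apply the divider: V_out = 12.1 × 0.1042 = 1.261 V.
(Unloaded it would be 1.51 V; the load pulls it down.)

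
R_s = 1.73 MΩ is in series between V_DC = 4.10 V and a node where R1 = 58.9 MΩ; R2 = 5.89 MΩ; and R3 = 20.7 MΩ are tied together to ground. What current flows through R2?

Parallel bank: R_p = 1/(1/58.9 + 1/5.89 + 1/20.7) = 4.254 MΩ.
V_A by voltage divider: V_A = 4.10 × 4.254/(1.73 + 4.254) = 2.915 V.
Branch current I = V_A/R2 = 2.915/5.89 = 0.4949 µA.
(Check via current divider: I_total = 0.6851 µA; share G_k/ΣG = 0.7223 → same result.)

I ≈ 0.495 µA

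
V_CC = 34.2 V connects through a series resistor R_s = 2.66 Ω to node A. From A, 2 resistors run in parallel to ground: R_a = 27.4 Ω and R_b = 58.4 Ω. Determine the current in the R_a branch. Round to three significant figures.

I ≈ 1.09 A

Combine the parallel branches: R_p = (1/27.4 + 1/58.4)⁻¹ = 18.65 Ω.
Node voltage V_A = V_CC · R_p/(R_s + R_p) = 34.2 × 0.8752 = 29.93 V.
Branch current I = V_A/R_a = 29.93/27.4 = 1.092 A.
(Equivalently: I_total = 1.605 A, then current-divider fraction G_k/ΣG = 0.6807.)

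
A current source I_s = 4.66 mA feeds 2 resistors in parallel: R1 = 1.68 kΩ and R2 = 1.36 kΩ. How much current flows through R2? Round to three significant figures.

I ≈ 2.58 mA

For two parallel branches, I_k = I_s · (other R)/(sum of R).
So I = 4.66 × 1.68/3.040 = 2.575 mA.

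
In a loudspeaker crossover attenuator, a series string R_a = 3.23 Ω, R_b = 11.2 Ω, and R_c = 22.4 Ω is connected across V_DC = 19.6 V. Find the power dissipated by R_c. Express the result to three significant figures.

P ≈ 6.34 W

Series current I = V_DC/ΣR = 19.6/36.83 = 0.5322 A.
P = I²R = 0.2832 × 22.4 = 6.344 W.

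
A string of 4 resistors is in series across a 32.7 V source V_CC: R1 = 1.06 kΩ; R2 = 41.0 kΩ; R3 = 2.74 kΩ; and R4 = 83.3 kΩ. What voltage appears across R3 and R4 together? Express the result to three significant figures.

Total series resistance ΣR = 1.06 + 41.0 + 2.74 + 83.3 = 128.1 kΩ.
R_{R3..R4} = 2.74 + 83.3 = 86.04 kΩ.
By the voltage-divider rule, V = 32.7 × 86.04/128.1 = 21.96 V.

V ≈ 22.0 V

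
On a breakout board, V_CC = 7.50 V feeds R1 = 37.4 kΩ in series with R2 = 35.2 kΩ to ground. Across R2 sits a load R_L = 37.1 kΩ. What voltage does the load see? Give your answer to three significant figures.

V_out ≈ 2.44 V

First combine the lower leg with the load: R2 ‖ R_L = 18.06 kΩ.
Then V_out = V_CC · R2'/(R1 + R2') = 7.50 × 18.06/55.46 = 2.443 V.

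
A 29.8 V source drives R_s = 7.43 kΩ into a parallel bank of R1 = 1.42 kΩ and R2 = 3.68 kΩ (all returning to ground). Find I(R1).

Parallel bank: R_p = 1/(1/1.42 + 1/3.68) = 1.025 kΩ.
V_A = 29.8 × 1.025/8.455 = 3.612 V.
I(R1) = V_A / R1 = 3.612/1.42 = 2.543 mA.
(Equivalently: I_total = 3.525 mA, then current-divider fraction G_k/ΣG = 0.7216.)

I ≈ 2.54 mA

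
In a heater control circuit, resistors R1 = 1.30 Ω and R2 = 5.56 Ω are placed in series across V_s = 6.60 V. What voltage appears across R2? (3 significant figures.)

V ≈ 5.35 V

Series total: ΣR = 1.30 + 5.56 = 6.860 Ω.
Voltage divider: V = V_s · (5.560 / 6.860) = 6.60 × 0.8105 = 5.349 V.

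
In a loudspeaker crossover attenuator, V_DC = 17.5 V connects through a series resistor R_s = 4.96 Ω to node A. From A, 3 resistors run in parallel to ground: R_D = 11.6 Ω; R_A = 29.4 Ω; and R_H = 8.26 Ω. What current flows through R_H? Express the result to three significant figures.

I ≈ 0.964 A

Combine the parallel branches: R_p = (1/11.6 + 1/29.4 + 1/8.26)⁻¹ = 4.144 Ω.
Node voltage V_A = V_DC · R_p/(R_s + R_p) = 17.5 × 0.4552 = 7.966 V.
I(R_H) = V_A / R_H = 7.966/8.26 = 0.9644 A.
(Check via current divider: I_total = 1.922 A; share G_k/ΣG = 0.5018 → same result.)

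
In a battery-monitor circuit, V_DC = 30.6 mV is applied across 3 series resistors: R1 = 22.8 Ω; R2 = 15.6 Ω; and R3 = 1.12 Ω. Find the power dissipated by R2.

ΣR = 39.52 Ω → I = 30.6/39.52 = 0.7743 mA.
V(R2) = I·R = 12.08 mV; P = V·I = 12.08 × 0.7743 = 9.353 µW.

P ≈ 9.35 µW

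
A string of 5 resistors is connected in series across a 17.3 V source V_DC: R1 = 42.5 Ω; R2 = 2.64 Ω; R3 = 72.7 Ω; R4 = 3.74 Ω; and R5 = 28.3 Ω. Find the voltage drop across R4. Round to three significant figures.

V ≈ 0.432 V

Series total: ΣR = 42.5 + 2.64 + 72.7 + 3.74 + 28.3 = 149.9 Ω.
By the voltage-divider rule, V = 17.3 × 3.740/149.9 = 0.4317 V.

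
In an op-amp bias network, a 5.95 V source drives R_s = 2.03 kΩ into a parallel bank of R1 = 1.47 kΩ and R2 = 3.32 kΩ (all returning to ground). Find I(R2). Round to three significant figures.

Equivalent of the parallel group: R_p = 1.019 kΩ.
V_A = 5.95 × 1.019/3.049 = 1.988 V.
Branch current I = V_A/R2 = 1.988/3.32 = 0.5989 mA.
(Equivalently: I_total = 1.952 mA, then current-divider fraction G_k/ΣG = 0.3069.)

I ≈ 0.599 mA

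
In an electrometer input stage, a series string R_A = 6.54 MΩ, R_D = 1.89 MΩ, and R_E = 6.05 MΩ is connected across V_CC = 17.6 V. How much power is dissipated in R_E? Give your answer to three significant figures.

P ≈ 8.94 µW

Series current I = V_CC/ΣR = 17.6/14.48 = 1.215 µA.
V(R_E) = I·R = 7.354 V; P = V·I = 7.354 × 1.215 = 8.938 µW.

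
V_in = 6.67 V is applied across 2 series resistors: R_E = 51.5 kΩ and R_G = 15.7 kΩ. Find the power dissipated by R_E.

P ≈ 0.507 mW

ΣR = 67.20 kΩ → I = 6.67/67.20 = 0.09926 mA.
P(R_E) = I²·R_E = (0.09926)² × 51.5 = 0.5074 mW.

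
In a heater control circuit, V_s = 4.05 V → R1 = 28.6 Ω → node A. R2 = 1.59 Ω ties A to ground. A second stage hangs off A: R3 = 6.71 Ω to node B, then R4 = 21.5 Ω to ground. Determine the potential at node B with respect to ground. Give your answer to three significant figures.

V_B ≈ 0.154 V

The second stage (R3 + R4 = 28.21 Ω) loads node A in parallel with R2.
R2 ‖ (R3+R4) = 1.505 Ω.
V_A = 4.05 × 1.505/(28.6 + 1.505) = 0.2025 V.
Then the unloaded second divider: V_B = V_A × R4/(R3+R4) = 0.2025 × 0.7621 = 0.1543 V.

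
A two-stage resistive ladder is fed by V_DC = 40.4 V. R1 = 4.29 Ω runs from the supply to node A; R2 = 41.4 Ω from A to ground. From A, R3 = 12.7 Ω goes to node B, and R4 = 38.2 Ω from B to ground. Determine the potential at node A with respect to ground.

V_A ≈ 34.0 V

Looking into the second stage from A: R3 + R4 = 50.90 Ω appears in parallel with R2.
R2 ‖ (R3+R4) = 22.83 Ω.
V_A = 40.4 × 22.83/(4.29 + 22.83) = 34.01 V.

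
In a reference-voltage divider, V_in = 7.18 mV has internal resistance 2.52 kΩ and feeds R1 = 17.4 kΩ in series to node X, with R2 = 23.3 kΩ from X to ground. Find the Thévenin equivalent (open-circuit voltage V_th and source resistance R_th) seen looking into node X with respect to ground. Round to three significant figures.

R1' = 2.52 + 17.4 = 19.92 kΩ (source resistance + R1).
Open-circuit (no load on X): V_th = V_in · R2/(R1' + R2) = 7.18 × 23.3/(19.92 + 23.3) = 3.871 mV.
Looking into X with the source shorted: R_th = R1'·R2/(R1'+R2) = 19.92 × 23.3/43.22 = 10.74 kΩ.

V_th ≈ 3.87 mV, R_th ≈ 10.7 kΩ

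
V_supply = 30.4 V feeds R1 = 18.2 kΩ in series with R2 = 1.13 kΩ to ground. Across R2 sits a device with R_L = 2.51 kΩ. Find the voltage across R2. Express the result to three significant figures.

V_out ≈ 1.25 V

First combine the lower leg with the load: R2 ‖ R_L = 0.7792 kΩ.
Then V_out = V_supply · R2'/(R1 + R2') = 30.4 × 0.7792/18.98 = 1.248 V.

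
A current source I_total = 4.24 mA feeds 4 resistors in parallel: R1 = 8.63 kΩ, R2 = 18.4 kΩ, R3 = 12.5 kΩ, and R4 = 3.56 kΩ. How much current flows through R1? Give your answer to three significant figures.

Total conductance ΣG = 1/8.63 + 1/18.4 + 1/12.5 + 1/3.56 = 0.5311 (units of 1/kΩ).
Current divider: I(R1) = I_total · G_k/ΣG = 4.24 × (0.1159/0.5311) = 4.24 × 0.2182 = 0.9250 mA.

I ≈ 0.925 mA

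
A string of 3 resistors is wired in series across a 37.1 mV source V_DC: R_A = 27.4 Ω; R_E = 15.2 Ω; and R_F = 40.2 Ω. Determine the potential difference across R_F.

V ≈ 18.0 mV

ΣR = 27.4 + 15.2 + 40.2 = 82.80 Ω.
By the voltage-divider rule, V = 37.1 × 40.20/82.80 = 18.01 mV.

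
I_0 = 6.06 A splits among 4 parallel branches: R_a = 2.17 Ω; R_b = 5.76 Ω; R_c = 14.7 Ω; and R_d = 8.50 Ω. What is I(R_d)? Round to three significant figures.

Total conductance ΣG = 1/2.17 + 1/5.76 + 1/14.7 + 1/8.50 = 0.8201 (units of 1/Ω).
R_d takes the fraction G_k/ΣG = 0.1176/0.8201 = 0.1435, so I = 6.06 × 0.1435 = 0.8693 A.

I ≈ 0.869 A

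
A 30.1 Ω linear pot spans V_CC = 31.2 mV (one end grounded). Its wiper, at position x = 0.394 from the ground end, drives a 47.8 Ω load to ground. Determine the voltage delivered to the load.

V_out ≈ 10.7 mV

Split the track: R_lower = x·R_p = 11.86 Ω, R_upper = (1−x)·R_p = 18.24 Ω.
(x·R_p) ‖ R_L = 9.502 Ω.
Then V_out = V_CC · 9.502/(18.24 + 9.502) = 10.69 mV.
(Unloaded: V_out = x·V_CC = 12.3 mV.)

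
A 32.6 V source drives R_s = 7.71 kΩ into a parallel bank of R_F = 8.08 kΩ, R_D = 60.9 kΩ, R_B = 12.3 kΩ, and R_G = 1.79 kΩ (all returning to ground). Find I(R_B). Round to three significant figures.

Parallel bank: R_p = 1/(1/8.08 + 1/60.9 + 1/12.3 + 1/1.79) = 1.282 kΩ.
V_A = 32.6 × 1.282/8.992 = 4.647 V.
Branch current I = V_A/R_B = 4.647/12.3 = 0.3778 mA.

I ≈ 0.378 mA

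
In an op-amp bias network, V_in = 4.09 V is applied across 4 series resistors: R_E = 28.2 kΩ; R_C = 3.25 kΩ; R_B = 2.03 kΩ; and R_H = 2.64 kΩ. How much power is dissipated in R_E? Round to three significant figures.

P ≈ 0.362 mW

The common current is I = 4.09/36.12 = 0.1132 mA.
V(R_E) = I·R = 3.193 V; P = V·I = 3.193 × 0.1132 = 0.3616 mW.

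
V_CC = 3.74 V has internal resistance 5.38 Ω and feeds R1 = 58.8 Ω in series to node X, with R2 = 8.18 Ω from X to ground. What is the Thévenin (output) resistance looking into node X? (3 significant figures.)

R1' = 5.38 + 58.8 = 64.18 Ω (source resistance + R1).
With V_CC suppressed (replaced by a short), R_th = R1' ‖ R2 = (64.18 × 8.18)/(64.18 + 8.18) = 7.255 Ω.

R_th ≈ 7.26 Ω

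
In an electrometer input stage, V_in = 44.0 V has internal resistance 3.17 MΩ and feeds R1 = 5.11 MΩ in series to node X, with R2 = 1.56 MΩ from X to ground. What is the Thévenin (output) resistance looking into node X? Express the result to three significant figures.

R_th ≈ 1.31 MΩ

R1' = 3.17 + 5.11 = 8.280 MΩ (source resistance + R1).
Zeroing V_in shorts the top of R1' to ground, so R_th = R1' ‖ R2 = 1.313 MΩ.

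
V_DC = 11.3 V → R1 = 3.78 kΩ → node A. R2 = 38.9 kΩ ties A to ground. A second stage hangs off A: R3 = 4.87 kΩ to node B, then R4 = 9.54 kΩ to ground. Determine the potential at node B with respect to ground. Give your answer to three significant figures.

V_B ≈ 5.50 V

The second stage (R3 + R4 = 14.41 kΩ) loads node A in parallel with R2.
R2 ‖ (R3+R4) = 10.51 kΩ.
So V_A = 11.3 × 0.7356 = 8.312 V.
V_B = V_A × 0.6620 = 5.503 V.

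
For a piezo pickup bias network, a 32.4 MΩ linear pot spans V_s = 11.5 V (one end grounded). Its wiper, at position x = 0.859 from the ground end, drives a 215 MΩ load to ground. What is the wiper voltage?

V_out ≈ 9.70 V

The pot divides into 4.568 MΩ above the wiper and 27.83 MΩ below.
Lower segment in parallel with the load: 27.83 ‖ 215 = 24.64 MΩ.
Loaded-divider output: V_out = 11.5 × 0.8436 = 9.701 V.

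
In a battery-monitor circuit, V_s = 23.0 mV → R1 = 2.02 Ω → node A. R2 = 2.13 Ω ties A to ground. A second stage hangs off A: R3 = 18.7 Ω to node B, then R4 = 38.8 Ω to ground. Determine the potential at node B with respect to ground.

Looking into the second stage from A: R3 + R4 = 57.50 Ω appears in parallel with R2.
R2 ‖ (R3+R4) = 2.054 Ω.
So V_A = 23.0 × 0.5042 = 11.60 mV.
Then the unloaded second divider: V_B = V_A × R4/(R3+R4) = 11.60 × 0.6748 = 7.825 mV.

V_B ≈ 7.82 mV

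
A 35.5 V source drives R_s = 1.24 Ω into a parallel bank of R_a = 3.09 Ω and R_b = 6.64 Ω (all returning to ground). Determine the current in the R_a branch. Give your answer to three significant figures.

I ≈ 7.23 A

Combine the parallel branches: R_p = (1/3.09 + 1/6.64)⁻¹ = 2.109 Ω.
Node voltage V_A = V_s · R_p/(R_s + R_p) = 35.5 × 0.6297 = 22.35 V.
I(R_a) = V_A / R_a = 22.35/3.09 = 7.234 A.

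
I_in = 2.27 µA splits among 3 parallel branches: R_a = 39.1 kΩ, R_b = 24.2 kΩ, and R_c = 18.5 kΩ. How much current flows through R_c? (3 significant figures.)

Conductances: ΣG = 1/39.1 + 1/24.2 + 1/18.5 = 0.1210 (1/kΩ).
By the current-divider rule, I = I_in · G_k/ΣG = 2.27 × 0.4469 = 1.014 µA.

I ≈ 1.01 µA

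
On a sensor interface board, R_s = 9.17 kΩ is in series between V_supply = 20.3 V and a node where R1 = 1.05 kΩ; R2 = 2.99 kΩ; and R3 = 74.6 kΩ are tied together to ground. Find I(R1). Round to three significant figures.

I ≈ 1.50 mA

Combine the parallel branches: R_p = (1/1.05 + 1/2.99 + 1/74.6)⁻¹ = 0.7691 kΩ.
V_A by voltage divider: V_A = 20.3 × 0.7691/(9.17 + 0.7691) = 1.571 V.
I(R1) = V_A / R1 = 1.571/1.05 = 1.496 mA.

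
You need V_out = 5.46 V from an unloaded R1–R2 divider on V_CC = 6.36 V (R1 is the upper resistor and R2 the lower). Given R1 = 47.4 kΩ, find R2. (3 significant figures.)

V_out/V_CC = R2/(R1+R2) = 0.8585.
So R2 = R1 · V_out/(V_CC − V_out) = 47.4 × 5.46/(6.36 − 5.46) = 47.4 × 6.067 = 287.6 kΩ.

R2 ≈ 288 kΩ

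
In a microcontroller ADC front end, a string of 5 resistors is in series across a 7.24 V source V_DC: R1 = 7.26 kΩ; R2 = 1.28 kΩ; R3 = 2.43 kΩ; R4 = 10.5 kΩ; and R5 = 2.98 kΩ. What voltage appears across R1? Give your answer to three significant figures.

Series total: ΣR = 7.26 + 1.28 + 2.43 + 10.5 + 2.98 = 24.45 kΩ.
V = V_DC · R/ΣR = 7.24 × 0.2969 = 2.150 V.

V ≈ 2.15 V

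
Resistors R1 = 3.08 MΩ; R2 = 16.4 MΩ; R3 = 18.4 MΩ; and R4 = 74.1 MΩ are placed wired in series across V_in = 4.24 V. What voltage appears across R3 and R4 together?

Total series resistance ΣR = 3.08 + 16.4 + 18.4 + 74.1 = 112.0 MΩ.
R_{R3..R4} = 18.4 + 74.1 = 92.50 MΩ.
By the voltage-divider rule, V = 4.24 × 92.50/112.0 = 3.502 V.

V ≈ 3.50 V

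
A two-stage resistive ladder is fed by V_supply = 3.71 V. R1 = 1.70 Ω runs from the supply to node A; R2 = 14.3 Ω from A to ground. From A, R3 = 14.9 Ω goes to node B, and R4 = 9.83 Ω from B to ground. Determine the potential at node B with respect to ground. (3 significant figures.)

V_B ≈ 1.24 V

The second stage (R3 + R4 = 24.73 Ω) loads node A in parallel with R2.
Effective lower resistance at A: R2 ‖ 24.73 = 9.061 Ω.
First divider: V_A = V_supply · 9.061/(1.70 + 9.061) = 3.124 V.
Stage 2 is unloaded, so V_B = V_A · R4/(R3+R4) = 3.124 × 9.83/24.73 = 1.242 V.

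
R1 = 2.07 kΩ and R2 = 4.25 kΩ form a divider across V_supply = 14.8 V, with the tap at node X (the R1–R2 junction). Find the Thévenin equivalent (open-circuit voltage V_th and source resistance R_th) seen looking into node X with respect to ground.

V_th ≈ 9.95 V, R_th ≈ 1.39 kΩ

With X open, the divider is unloaded: V_th = 14.8 × 4.25/6.320 = 9.953 V.
Zeroing V_supply shorts the top of R1 to ground, so R_th = R1 ‖ R2 = 1.392 kΩ.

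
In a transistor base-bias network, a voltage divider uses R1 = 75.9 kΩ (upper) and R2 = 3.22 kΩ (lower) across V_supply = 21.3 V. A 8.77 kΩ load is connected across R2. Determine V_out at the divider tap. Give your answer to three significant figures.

V_out ≈ 0.641 V

First combine the lower leg with the load: R2 ‖ R_L = 2.355 kΩ.
Then V_out = V_supply · R2'/(R1 + R2') = 21.3 × 2.355/78.26 = 0.6411 V.
(Unloaded it would be 0.867 V; the load pulls it down.)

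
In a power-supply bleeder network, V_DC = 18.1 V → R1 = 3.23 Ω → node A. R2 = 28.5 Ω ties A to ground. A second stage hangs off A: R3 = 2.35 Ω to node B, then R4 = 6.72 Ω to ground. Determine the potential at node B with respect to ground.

V_B ≈ 9.13 V

Looking into the second stage from A: R3 + R4 = 9.070 Ω appears in parallel with R2.
R2 ‖ (R3+R4) = 6.880 Ω.
V_A = 18.1 × 6.880/(3.23 + 6.880) = 12.32 V.
V_B = V_A × 0.7409 = 9.126 V.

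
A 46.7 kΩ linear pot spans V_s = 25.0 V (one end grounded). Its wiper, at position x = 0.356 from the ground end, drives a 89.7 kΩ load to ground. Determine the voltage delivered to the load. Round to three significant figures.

V_out ≈ 7.95 V

Split the track: R_lower = x·R_p = 16.63 kΩ, R_upper = (1−x)·R_p = 30.07 kΩ.
R_L loads the lower segment: effective lower R = 14.03 kΩ.
Loaded-divider output: V_out = 25.0 × 0.3180 = 7.951 V.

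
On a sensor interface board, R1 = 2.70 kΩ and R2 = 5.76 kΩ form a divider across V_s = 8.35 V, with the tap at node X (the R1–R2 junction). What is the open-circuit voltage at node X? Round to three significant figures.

V_th is the unloaded tap voltage: V_s · R2/(R1+R2) = 8.35 × 0.6809 = 5.685 V.

V_th ≈ 5.69 V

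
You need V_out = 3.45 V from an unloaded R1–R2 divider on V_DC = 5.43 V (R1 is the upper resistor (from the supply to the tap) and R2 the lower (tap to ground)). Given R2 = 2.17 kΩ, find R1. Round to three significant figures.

V_out/V_DC = R2/(R1+R2) = 0.6354.
R1 = R2·(1/k − 1) = 2.17 × 0.5739 = 1.245 kΩ.

R1 ≈ 1.25 kΩ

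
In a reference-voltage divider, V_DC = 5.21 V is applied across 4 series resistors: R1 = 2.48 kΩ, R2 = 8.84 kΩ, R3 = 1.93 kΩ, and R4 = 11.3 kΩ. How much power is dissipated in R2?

P ≈ 0.398 mW

Series current I = V_DC/ΣR = 5.21/24.55 = 0.2122 mA.
P = I²R = 0.04504 × 8.84 = 0.3981 mW.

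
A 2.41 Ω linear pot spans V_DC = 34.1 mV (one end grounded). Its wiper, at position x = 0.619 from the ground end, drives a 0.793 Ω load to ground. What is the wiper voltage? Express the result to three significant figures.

V_out ≈ 12.3 mV

Split the track: R_lower = x·R_p = 1.492 Ω, R_upper = (1−x)·R_p = 0.9182 Ω.
(x·R_p) ‖ R_L = 0.5178 Ω.
V_out = 34.1 × 0.5178/(0.9182 + 0.5178) = 12.30 mV.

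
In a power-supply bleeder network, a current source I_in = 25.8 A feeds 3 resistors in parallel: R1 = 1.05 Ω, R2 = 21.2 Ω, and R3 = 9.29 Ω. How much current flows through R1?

I ≈ 22.2 A

Conductances: ΣG = 1/1.05 + 1/21.2 + 1/9.29 = 1.107 (1/Ω).
By the current-divider rule, I = I_in · G_k/ΣG = 25.8 × 0.8602 = 22.19 A.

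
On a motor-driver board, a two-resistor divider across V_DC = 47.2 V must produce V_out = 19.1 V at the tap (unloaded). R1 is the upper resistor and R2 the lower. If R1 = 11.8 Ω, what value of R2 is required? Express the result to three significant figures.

V_out/V_DC = R2/(R1+R2) = 0.4047.
Rearranging, R2 = R1·k/(1−k) = 11.8 × 0.6797 = 8.021 Ω.

R2 ≈ 8.02 Ω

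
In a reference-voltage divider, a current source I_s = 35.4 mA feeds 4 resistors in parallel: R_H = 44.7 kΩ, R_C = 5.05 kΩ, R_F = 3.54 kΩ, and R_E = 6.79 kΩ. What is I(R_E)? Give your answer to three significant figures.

Total conductance ΣG = 1/44.7 + 1/5.05 + 1/3.54 + 1/6.79 = 0.6502 (units of 1/kΩ).
Current divider: I(R_E) = I_s · G_k/ΣG = 35.4 × (0.1473/0.6502) = 35.4 × 0.2265 = 8.019 mA.

I ≈ 8.02 mA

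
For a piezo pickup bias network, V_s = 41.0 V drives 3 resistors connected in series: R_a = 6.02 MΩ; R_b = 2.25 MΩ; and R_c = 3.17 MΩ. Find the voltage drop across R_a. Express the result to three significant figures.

V ≈ 21.6 V

ΣR = 6.02 + 2.25 + 3.17 = 11.44 MΩ.
V = V_s · R/ΣR = 41.0 × 0.5262 = 21.58 V.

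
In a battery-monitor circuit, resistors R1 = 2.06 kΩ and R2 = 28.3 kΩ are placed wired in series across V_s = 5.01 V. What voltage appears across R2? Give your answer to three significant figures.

V ≈ 4.67 V

Series total: ΣR = 2.06 + 28.3 = 30.36 kΩ.
Voltage divider: V = V_s · (28.30 / 30.36) = 5.01 × 0.9321 = 4.670 V.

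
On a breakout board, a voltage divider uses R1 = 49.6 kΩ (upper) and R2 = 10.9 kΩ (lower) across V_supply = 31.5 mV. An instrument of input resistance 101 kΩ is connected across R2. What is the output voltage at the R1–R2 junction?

V_out ≈ 5.21 mV

First combine the lower leg with the load: R2 ‖ R_L = 9.838 kΩ.
Now apply the divider: V_out = 31.5 × 0.1655 = 5.214 mV.
(Unloaded it would be 5.68 mV; the load pulls it down.)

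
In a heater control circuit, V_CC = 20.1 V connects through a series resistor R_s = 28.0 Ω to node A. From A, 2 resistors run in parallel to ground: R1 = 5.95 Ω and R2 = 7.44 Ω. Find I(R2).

I ≈ 0.285 A

Equivalent of the parallel group: R_p = 3.306 Ω.
V_A = 20.1 × 3.306/31.31 = 2.123 V.
I(R2) = V_A / R2 = 2.123/7.44 = 0.2853 A.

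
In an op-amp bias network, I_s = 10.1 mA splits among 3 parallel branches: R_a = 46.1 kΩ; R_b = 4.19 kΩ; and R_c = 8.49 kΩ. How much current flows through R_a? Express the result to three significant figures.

I ≈ 0.579 mA

Conductances: ΣG = 1/46.1 + 1/4.19 + 1/8.49 = 0.3781 (1/kΩ).
Current divider: I(R_a) = I_s · G_k/ΣG = 10.1 × (0.02169/0.3781) = 10.1 × 0.05736 = 0.5794 mA.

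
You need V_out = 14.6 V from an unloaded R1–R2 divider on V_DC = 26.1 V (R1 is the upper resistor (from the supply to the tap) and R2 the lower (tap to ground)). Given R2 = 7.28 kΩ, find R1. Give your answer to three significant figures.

The divider ratio is R2/(R1+R2) = 14.6/26.1 = 0.5594.
So R1 = R2 · (V_DC/V_out − 1) = 7.28 × (26.1/14.6 − 1) = 7.28 × 0.7877 = 5.734 kΩ.

R1 ≈ 5.73 kΩ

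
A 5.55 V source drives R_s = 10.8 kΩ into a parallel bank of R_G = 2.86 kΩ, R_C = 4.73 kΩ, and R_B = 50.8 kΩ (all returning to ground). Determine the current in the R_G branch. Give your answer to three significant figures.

I ≈ 0.267 mA

Equivalent of the parallel group: R_p = 1.722 kΩ.
V_A by voltage divider: V_A = 5.55 × 1.722/(10.8 + 1.722) = 0.7632 V.
Branch current I = V_A/R_G = 0.7632/2.86 = 0.2668 mA.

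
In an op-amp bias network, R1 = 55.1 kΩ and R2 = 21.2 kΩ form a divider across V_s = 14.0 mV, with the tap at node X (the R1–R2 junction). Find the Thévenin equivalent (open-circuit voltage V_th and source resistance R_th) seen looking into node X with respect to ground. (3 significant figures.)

V_th ≈ 3.89 mV, R_th ≈ 15.3 kΩ

Open-circuit (no load on X): V_th = V_s · R2/(R1 + R2) = 14.0 × 21.2/(55.10 + 21.2) = 3.890 mV.
With V_s suppressed (replaced by a short), R_th = R1 ‖ R2 = (55.10 × 21.2)/(55.10 + 21.2) = 15.31 kΩ.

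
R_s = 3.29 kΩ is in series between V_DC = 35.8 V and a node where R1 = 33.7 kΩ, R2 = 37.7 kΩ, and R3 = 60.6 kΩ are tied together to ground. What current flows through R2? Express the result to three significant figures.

Combine the parallel branches: R_p = (1/33.7 + 1/37.7 + 1/60.6)⁻¹ = 13.76 kΩ.
Node voltage V_A = V_DC · R_p/(R_s + R_p) = 35.8 × 0.8070 = 28.89 V.
I(R2) = V_A / R2 = 28.89/37.7 = 0.7663 mA.
(Equivalently: I_total = 2.100 mA, then current-divider fraction G_k/ΣG = 0.3649.)

I ≈ 0.766 mA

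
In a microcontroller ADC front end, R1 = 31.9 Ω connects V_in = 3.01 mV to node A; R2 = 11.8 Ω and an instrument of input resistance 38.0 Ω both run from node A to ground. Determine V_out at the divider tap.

V_out ≈ 0.663 mV

The load sits in parallel with R2, giving an effective lower resistance R2' = R2·R_L/(R2+R_L) = 9.004 Ω.
Now apply the divider: V_out = 3.01 × 0.2201 = 0.6626 mV.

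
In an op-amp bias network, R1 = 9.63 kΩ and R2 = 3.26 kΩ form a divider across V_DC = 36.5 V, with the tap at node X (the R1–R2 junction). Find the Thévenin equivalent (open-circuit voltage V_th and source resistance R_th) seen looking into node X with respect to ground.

V_th ≈ 9.23 V, R_th ≈ 2.44 kΩ

Open-circuit (no load on X): V_th = V_DC · R2/(R1 + R2) = 36.5 × 3.26/(9.630 + 3.26) = 9.231 V.
With V_DC suppressed (replaced by a short), R_th = R1 ‖ R2 = (9.630 × 3.26)/(9.630 + 3.26) = 2.436 kΩ.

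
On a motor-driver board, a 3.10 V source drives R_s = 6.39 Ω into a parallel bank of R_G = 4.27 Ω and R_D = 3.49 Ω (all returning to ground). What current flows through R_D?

Equivalent of the parallel group: R_p = 1.920 Ω.
V_A by voltage divider: V_A = 3.10 × 1.920/(6.39 + 1.920) = 0.7164 V.
Branch current I = V_A/R_D = 0.7164/3.49 = 0.2053 A.

I ≈ 0.205 A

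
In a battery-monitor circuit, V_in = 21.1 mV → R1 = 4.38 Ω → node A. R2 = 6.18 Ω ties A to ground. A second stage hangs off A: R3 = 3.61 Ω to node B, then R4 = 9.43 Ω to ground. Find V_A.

Node A sees R2 in parallel with the series input of stage 2, R3 + R4 = 13.04 Ω.
R2 ‖ (R3+R4) = 4.193 Ω.
First divider: V_A = V_in · 4.193/(4.38 + 4.193) = 10.32 mV.

V_A ≈ 10.3 mV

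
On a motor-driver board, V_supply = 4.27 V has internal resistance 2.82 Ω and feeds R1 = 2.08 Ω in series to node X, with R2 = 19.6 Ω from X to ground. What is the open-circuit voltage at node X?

R1' = 2.82 + 2.08 = 4.900 Ω (source resistance + R1).
Open-circuit (no load on X): V_th = V_supply · R2/(R1' + R2) = 4.27 × 19.6/(4.900 + 19.6) = 3.416 V.

V_th ≈ 3.42 V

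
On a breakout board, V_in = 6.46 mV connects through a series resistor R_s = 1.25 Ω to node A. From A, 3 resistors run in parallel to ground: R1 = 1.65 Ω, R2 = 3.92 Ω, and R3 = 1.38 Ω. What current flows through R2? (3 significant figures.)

I ≈ 0.553 mA

Combine the parallel branches: R_p = (1/1.65 + 1/3.92 + 1/1.38)⁻¹ = 0.6306 Ω.
V_A = 6.46 × 0.6306/1.881 = 2.166 mV.
Branch current I = V_A/R2 = 2.166/3.92 = 0.5526 mA.
(Check via current divider: I_total = 3.435 mA; share G_k/ΣG = 0.1609 → same result.)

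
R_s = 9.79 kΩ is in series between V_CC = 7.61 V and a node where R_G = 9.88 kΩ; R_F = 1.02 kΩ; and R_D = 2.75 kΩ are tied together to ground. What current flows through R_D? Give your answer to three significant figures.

I ≈ 0.183 mA

Combine the parallel branches: R_p = (1/9.88 + 1/1.02 + 1/2.75)⁻¹ = 0.6919 kΩ.
Node voltage V_A = V_CC · R_p/(R_s + R_p) = 7.61 × 0.06601 = 0.5023 V.
Branch current I = V_A/R_D = 0.5023/2.75 = 0.1827 mA.
(Equivalently: I_total = 0.7260 mA, then current-divider fraction G_k/ΣG = 0.2516.)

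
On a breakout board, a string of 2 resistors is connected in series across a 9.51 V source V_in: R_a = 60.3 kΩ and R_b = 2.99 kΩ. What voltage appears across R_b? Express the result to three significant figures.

V ≈ 0.449 V

Total series resistance ΣR = 60.3 + 2.99 = 63.29 kΩ.
V = V_in · R/ΣR = 9.51 × 0.04724 = 0.4493 V.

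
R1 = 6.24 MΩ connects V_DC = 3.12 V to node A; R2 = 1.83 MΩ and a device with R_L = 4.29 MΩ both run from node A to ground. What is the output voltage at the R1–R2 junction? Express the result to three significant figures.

The load sits in parallel with R2, giving an effective lower resistance R2' = R2·R_L/(R2+R_L) = 1.283 MΩ.
Voltage divider with the loaded lower leg: V_out = 3.12 × 1.283/(6.24 + 1.283) = 3.12 × 0.1705 = 0.5320 V.

V_out ≈ 0.532 V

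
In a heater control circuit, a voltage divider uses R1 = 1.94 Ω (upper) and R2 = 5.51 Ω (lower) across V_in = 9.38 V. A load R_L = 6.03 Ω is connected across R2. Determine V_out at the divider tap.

R2 ‖ R_L = (5.51 × 6.03)/(5.51 + 6.03) = 2.879 Ω.
Now apply the divider: V_out = 9.38 × 0.5974 = 5.604 V.

V_out ≈ 5.60 V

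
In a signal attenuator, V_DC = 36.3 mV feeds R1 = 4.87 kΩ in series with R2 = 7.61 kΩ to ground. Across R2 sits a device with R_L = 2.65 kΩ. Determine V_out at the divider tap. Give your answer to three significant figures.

The load sits in parallel with R2, giving an effective lower resistance R2' = R2·R_L/(R2+R_L) = 1.966 kΩ.
Then V_out = V_DC · R2'/(R1 + R2') = 36.3 × 1.966/6.836 = 10.44 mV.
(Unloaded it would be 22.1 mV; the load pulls it down.)

V_out ≈ 10.4 mV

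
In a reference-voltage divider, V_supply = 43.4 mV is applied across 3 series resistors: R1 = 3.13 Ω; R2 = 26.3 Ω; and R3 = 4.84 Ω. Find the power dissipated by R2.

The common current is I = 43.4/34.27 = 1.266 mA.
P = I²R = 1.604 × 26.3 = 42.18 µW.

P ≈ 42.2 µW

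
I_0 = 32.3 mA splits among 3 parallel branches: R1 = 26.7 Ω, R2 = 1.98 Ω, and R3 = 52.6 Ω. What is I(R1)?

I ≈ 2.15 mA

ΣG = 1/26.7 + 1/1.98 + 1/52.6 = 0.5615.
R1 takes the fraction G_k/ΣG = 0.03745/0.5615 = 0.06670, so I = 32.3 × 0.06670 = 2.154 mA.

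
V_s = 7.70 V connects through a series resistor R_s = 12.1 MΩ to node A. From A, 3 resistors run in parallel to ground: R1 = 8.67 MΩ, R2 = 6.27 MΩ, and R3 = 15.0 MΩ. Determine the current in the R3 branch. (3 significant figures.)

I ≈ 0.100 µA

Combine the parallel branches: R_p = (1/8.67 + 1/6.27 + 1/15.0)⁻¹ = 2.928 MΩ.
V_A = 7.70 × 2.928/15.03 = 1.500 V.
Branch current I = V_A/R3 = 1.500/15.0 = 0.1000 µA.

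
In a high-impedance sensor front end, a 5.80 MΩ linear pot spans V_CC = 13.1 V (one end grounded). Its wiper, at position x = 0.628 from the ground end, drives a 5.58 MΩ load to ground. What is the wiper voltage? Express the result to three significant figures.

V_out ≈ 6.62 V

Split the track: R_lower = x·R_p = 3.642 MΩ, R_upper = (1−x)·R_p = 2.158 MΩ.
Lower segment in parallel with the load: 3.642 ‖ 5.58 = 2.204 MΩ.
Then V_out = V_CC · 2.204/(2.158 + 2.204) = 6.619 V.
(Unloaded: V_out = x·V_CC = 8.23 V.)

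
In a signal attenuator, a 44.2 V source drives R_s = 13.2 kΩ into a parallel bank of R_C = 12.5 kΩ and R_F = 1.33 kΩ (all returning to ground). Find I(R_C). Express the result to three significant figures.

Parallel bank: R_p = 1/(1/12.5 + 1/1.33) = 1.202 kΩ.
V_A by voltage divider: V_A = 44.2 × 1.202/(13.2 + 1.202) = 3.689 V.
I(R_C) = V_A / R_C = 3.689/12.5 = 0.2951 mA.
(Equivalently: I_total = 3.069 mA, then current-divider fraction G_k/ΣG = 0.09617.)

I ≈ 0.295 mA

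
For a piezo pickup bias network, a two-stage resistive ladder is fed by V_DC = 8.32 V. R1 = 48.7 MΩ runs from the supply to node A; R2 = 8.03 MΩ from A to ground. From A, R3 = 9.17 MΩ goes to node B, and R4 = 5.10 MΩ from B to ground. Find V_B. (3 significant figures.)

V_B ≈ 0.284 V

Looking into the second stage from A: R3 + R4 = 14.27 MΩ appears in parallel with R2.
Effective lower resistance at A: R2 ‖ 14.27 = 5.138 MΩ.
So V_A = 8.32 × 0.09544 = 0.7941 V.
V_B = V_A × 0.3574 = 0.2838 V.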